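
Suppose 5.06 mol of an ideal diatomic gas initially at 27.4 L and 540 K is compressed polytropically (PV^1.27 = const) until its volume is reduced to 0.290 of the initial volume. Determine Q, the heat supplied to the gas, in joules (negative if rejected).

-10900 J

P₁ = nRT₁/V₁ = 5.06×8.314×540/27.4 = 829 kPa.
Polytropic n=1.27: T₂ = T₁(V₁/V₂)^(n−1) = 540×(3.45)^0.27 = 754 K; P₂ = P₁(V₁/V₂)^n = 3990 kPa.
W = (P₁V₁−P₂V₂)/(n−1) = (829×27.4−3990×7.95)/0.27 = -33400 J.
ΔU = nCvΔT = 5.06×20.8×(754−540) = 22500 J.
Q = ΔU + W = -10900 J.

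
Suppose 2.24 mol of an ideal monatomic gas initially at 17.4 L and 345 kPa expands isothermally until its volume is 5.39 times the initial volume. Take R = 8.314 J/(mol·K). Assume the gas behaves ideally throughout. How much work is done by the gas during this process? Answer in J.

T₁ = P₁V₁/(nR) = 345×17.4/(2.24×8.314) = 322 K.
Isothermal: T stays 322 K; PV = const ⇒ V₂ = 93.8 L, P₂ = 64.0 kPa.
W = nRT ln(V₂/V₁) = 2.24×8.314×322×ln(5.39) = 10100 J.

10100 J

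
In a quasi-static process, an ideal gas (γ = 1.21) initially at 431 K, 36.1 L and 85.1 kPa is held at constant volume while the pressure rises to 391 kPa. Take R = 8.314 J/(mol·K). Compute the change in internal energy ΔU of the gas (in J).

52600 J

n = P₁V₁/(RT₁) = 85.1×36.1/(8.314×431) = 0.857 mol.
Isochoric: V stays 36.1 L; P/T = const ⇒ T₂ = 1980 K, P₂ = 391 kPa.
For an ideal gas ΔU = nCvΔT with Cv = R/(γ−1) = 39.6 J/(mol·K).
ΔU = 0.857×39.6×(1980−431) = 52600 J.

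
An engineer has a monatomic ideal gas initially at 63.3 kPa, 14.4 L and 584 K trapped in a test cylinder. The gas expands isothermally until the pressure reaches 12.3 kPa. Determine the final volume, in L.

Isothermal: T stays 584 K; PV = const ⇒ V₂ = 74.1 L, P₂ = 12.3 kPa.

74.1 L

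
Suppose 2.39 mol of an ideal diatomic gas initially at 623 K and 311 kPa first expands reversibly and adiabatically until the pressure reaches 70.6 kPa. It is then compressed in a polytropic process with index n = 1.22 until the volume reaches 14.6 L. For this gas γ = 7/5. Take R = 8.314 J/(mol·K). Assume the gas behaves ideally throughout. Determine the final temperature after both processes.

V₁ = nRT₁/P₁ = 2.39×8.314×623/311 = 39.8 L.
Step 1 — Adiabatic: T₂/T₁ = (P₂/P₁)^((γ−1)/γ) ⇒ T₂ = 623×(0.227)^0.286 = 408 K; V₂ = 115 L.
ΔU = nCvΔT = 2.39×20.8×(408−623) = -10700 J.
Q = 0 for an adiabatic process, so W = −ΔU = 10700 J.
State after step 1: P = 70.6 kPa, V = 115 L, T = 408 K.
Step 2 — Polytropic n=1.22: T₂ = T₁(V₁/V₂)^(n−1) = 408×(7.86)^0.22 = 642 K; P₂ = P₁(V₁/V₂)^n = 874 kPa.
W = (P₁V₁−P₂V₂)/(n−1) = (70.6×115−874×14.6)/0.22 = -21100 J.
ΔU = nCvΔT = 2.39×20.8×(642−408) = 11600 J.
Q = ΔU + W = -9520 J.
Net over both steps: W = -10500 J, Q = -9520 J, ΔU = 943 J.

642 K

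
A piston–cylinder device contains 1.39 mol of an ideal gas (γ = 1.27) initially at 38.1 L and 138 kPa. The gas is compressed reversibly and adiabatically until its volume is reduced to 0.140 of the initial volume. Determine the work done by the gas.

-13600 J

T₁ = P₁V₁/(nR) = 138×38.1/(1.39×8.314) = 455 K.
Adiabatic: TV^(γ−1) = const ⇒ T₂ = 455×(7.14)^0.270 = 774 K; PV^γ = const ⇒ P₂ = 1680 kPa.
ΔU = nCvΔT = 1.39×30.8×(774−455) = 13600 J.
Q = 0 for an adiabatic process, so W = −ΔU = -13600 J.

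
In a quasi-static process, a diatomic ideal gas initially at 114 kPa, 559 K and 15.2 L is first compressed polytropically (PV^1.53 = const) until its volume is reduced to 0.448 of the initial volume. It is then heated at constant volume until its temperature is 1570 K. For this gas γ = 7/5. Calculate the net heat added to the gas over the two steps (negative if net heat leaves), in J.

6100 J

n = P₁V₁/(RT₁) = 114×15.2/(8.314×559) = 0.373 mol.
Step 1 — Polytropic n=1.53: T₂ = T₁(V₁/V₂)^(n−1) = 559×(2.23)^0.53 = 856 K; P₂ = P₁(V₁/V₂)^n = 389 kPa.
W = (P₁V₁−P₂V₂)/(n−1) = (114×15.2−389×6.81)/0.53 = -1730 J.
ΔU = nCvΔT = 0.373×20.8×(856−559) = 2300 J.
Q = ΔU + W = 564 J.
State after step 1: P = 389 kPa, V = 6.81 L, T = 856 K.
Step 2 — Isochoric: V stays 6.81 L; P/T = const ⇒ T₂ = 1570 K, P₂ = 715 kPa.
W = 0 (no volume change).
ΔU = nCvΔT = 0.373×20.8×(1570−856) = 5540 J.
Q = ΔU = 5540 J.
Net over both steps: W = -1730 J, Q = 6100 J, ΔU = 7830 J.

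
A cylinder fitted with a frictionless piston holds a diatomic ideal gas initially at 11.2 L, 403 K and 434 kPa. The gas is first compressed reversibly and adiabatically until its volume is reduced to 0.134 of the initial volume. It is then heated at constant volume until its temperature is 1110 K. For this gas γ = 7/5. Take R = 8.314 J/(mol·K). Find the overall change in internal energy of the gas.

n = P₁V₁/(RT₁) = 434×11.2/(8.314×403) = 1.45 mol.
Step 1 — Adiabatic: TV^(γ−1) = const ⇒ T₂ = 403×(7.46)^0.400 = 900 K; PV^γ = const ⇒ P₂ = 7240 kPa.
ΔU = nCvΔT = 1.45×20.8×(900−403) = 15000 J.
Q = 0 for an adiabatic process, so W = −ΔU = -15000 J.
State after step 1: P = 7240 kPa, V = 1.50 L, T = 900 K.
Step 2 — Isochoric: V stays 1.50 L; P/T = const ⇒ T₂ = 1110 K, P₂ = 8920 kPa.
W = 0 (no volume change).
ΔU = nCvΔT = 1.45×20.8×(1110−900) = 6320 J.
Q = ΔU = 6320 J.
Net over both steps: W = -15000 J, Q = 6320 J, ΔU = 21300 J.

21300 J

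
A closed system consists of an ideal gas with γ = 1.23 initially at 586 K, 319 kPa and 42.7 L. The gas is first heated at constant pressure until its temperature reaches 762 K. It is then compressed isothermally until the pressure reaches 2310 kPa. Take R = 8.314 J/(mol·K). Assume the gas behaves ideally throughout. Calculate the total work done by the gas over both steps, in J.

-31000 J

n = P₁V₁/(RT₁) = 319×42.7/(8.314×586) = 2.80 mol.
Step 1 — Isobaric: P stays 319 kPa; V/T = const ⇒ T₂ = 762 K, V₂ = 55.5 L.
W = PΔV = 319×(55.5−42.7) kPa·L = 4090 J.
ΔU = nCvΔT = 2.80×36.1×(762−586) = 17800 J.
Q = ΔU + W = nCpΔT = 21900 J.
State after step 1: P = 319 kPa, V = 55.5 L, T = 762 K.
Step 2 — Isothermal: T stays 762 K; PV = const ⇒ V₂ = 7.67 L, P₂ = 2310 kPa.
ΔU = 0 (ideal gas, T constant).
W = nRT ln(V₂/V₁) = 2.80×8.314×762×ln(0.138) = -35100 J.
Q = ΔU + W = -35100 J.
Net over both steps: W = -31000 J, Q = -13200 J, ΔU = 17800 J.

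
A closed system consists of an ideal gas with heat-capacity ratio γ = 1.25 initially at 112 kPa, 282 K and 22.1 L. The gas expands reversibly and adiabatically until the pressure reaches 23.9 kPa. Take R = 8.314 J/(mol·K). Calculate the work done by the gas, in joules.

n = P₁V₁/(RT₁) = 112×22.1/(8.314×282) = 1.06 mol.
Adiabatic: T₂/T₁ = (P₂/P₁)^((γ−1)/γ) ⇒ T₂ = 282×(0.213)^0.200 = 207 K; V₂ = 76.0 L.
ΔU = nCvΔT = 1.06×33.3×(207−282) = -2630 J.
Q = 0 for an adiabatic process, so W = −ΔU = 2630 J.

2630 J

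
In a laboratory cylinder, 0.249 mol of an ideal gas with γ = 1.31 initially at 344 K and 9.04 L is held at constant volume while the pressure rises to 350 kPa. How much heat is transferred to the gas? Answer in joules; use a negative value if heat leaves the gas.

P₁ = nRT₁/V₁ = 0.249×8.314×344/9.04 = 78.8 kPa.
Isochoric: V stays 9.04 L; P/T = const ⇒ T₂ = 1530 K, P₂ = 350 kPa.
W = 0 (no volume change).
ΔU = nCvΔT = 0.249×26.8×(1530−344) = 7910 J.
Q = ΔU = 7910 J.

7910 J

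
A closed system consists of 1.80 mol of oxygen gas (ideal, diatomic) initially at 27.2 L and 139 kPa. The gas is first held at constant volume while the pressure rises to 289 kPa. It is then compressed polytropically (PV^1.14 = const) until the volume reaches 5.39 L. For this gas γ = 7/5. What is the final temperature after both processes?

T₁ = P₁V₁/(nR) = 139×27.2/(1.80×8.314) = 253 K.
Step 1 — Isochoric: V stays 27.2 L; P/T = const ⇒ T₂ = 525 K, P₂ = 289 kPa.
W = 0 (no volume change).
ΔU = nCvΔT = 1.80×20.8×(525−253) = 10200 J.
Q = ΔU = 10200 J.
State after step 1: P = 289 kPa, V = 27.2 L, T = 525 K.
Step 2 — Polytropic n=1.14: T₂ = T₁(V₁/V₂)^(n−1) = 525×(5.05)^0.14 = 659 K; P₂ = P₁(V₁/V₂)^n = 1830 kPa.
W = (P₁V₁−P₂V₂)/(n−1) = (289×27.2−1830×5.39)/0.14 = -14300 J.
ΔU = nCvΔT = 1.80×20.8×(659−525) = 5000 J.
Q = ΔU + W = -9280 J.
Net over both steps: W = -14300 J, Q = 917 J, ΔU = 15200 J.

659 K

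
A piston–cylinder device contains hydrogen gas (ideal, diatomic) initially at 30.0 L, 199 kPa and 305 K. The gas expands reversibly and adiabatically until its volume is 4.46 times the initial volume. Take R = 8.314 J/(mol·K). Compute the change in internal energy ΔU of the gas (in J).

-6720 J

n = P₁V₁/(RT₁) = 199×30.0/(8.314×305) = 2.35 mol.
Adiabatic: TV^(γ−1) = const ⇒ T₂ = 305×(0.224)^0.400 = 168 K; PV^γ = const ⇒ P₂ = 24.5 kPa.
For an ideal gas ΔU = nCvΔT with Cv = (5/2)R = 20.8 J/(mol·K).
ΔU = 2.35×20.8×(168−305) = -6720 J.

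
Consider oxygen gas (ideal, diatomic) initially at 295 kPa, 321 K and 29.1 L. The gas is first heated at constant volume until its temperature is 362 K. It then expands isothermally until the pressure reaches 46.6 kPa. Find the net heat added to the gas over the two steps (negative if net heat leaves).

n = P₁V₁/(RT₁) = 295×29.1/(8.314×321) = 3.22 mol.
Step 1 — Isochoric: V stays 29.1 L; P/T = const ⇒ T₂ = 362 K, P₂ = 333 kPa.
W = 0 (no volume change).
ΔU = nCvΔT = 3.22×20.8×(362−321) = 2740 J.
Q = ΔU = 2740 J.
State after step 1: P = 333 kPa, V = 29.1 L, T = 362 K.
Step 2 — Isothermal: T stays 362 K; PV = const ⇒ V₂ = 208 L, P₂ = 46.6 kPa.
ΔU = 0 (ideal gas, T constant).
W = nRT ln(V₂/V₁) = 3.22×8.314×362×ln(7.14) = 19000 J.
Q = ΔU + W = 19000 J.
Net over both steps: W = 19000 J, Q = 21800 J, ΔU = 2740 J.

21800 J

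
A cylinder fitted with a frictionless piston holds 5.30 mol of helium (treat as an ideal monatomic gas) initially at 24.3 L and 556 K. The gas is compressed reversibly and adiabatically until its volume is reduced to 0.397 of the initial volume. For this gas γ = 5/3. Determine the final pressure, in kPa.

P₁ = nRT₁/V₁ = 5.30×8.314×556/24.3 = 1010 kPa.
Adiabatic: TV^(γ−1) = const ⇒ T₂ = 556×(2.52)^0.667 = 1030 K; PV^γ = const ⇒ P₂ = 4700 kPa.

4700 kPa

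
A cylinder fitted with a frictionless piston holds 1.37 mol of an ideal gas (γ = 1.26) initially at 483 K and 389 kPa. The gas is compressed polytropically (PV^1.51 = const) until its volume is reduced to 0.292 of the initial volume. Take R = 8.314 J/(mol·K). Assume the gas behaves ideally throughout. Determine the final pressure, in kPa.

V₁ = nRT₁/P₁ = 1.37×8.314×483/389 = 14.1 L.
Polytropic n=1.51: T₂ = T₁(V₁/V₂)^(n−1) = 483×(3.42)^0.51 = 905 K; P₂ = P₁(V₁/V₂)^n = 2500 kPa.

2500 kPa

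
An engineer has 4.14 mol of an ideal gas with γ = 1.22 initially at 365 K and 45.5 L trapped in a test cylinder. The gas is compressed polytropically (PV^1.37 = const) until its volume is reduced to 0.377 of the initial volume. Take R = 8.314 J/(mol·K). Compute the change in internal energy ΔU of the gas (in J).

P₁ = nRT₁/V₁ = 4.14×8.314×365/45.5 = 276 kPa.
Polytropic n=1.37: T₂ = T₁(V₁/V₂)^(n−1) = 365×(2.65)^0.37 = 524 K; P₂ = P₁(V₁/V₂)^n = 1050 kPa.
For an ideal gas ΔU = nCvΔT with Cv = R/(γ−1) = 37.8 J/(mol·K).
ΔU = 4.14×37.8×(524−365) = 24800 J.

24800 J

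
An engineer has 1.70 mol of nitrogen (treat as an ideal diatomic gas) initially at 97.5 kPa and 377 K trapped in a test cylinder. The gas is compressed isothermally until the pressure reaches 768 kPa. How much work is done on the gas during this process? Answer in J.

11000 J

V₁ = nRT₁/P₁ = 1.70×8.314×377/97.5 = 54.7 L.
Isothermal: T stays 377 K; PV = const ⇒ V₂ = 6.94 L, P₂ = 768 kPa.
W = nRT ln(V₂/V₁) = 1.70×8.314×377×ln(0.127) = -11000 J.
Work done on the gas = −W_by = 11000 J.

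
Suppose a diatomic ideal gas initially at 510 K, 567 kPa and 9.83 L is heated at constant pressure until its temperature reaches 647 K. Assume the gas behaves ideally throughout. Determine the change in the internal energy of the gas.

3740 J

n = P₁V₁/(RT₁) = 567×9.83/(8.314×510) = 1.31 mol.
Isobaric: P stays 567 kPa; V/T = const ⇒ T₂ = 647 K, V₂ = 12.5 L.
For an ideal gas ΔU = nCvΔT with Cv = (5/2)R = 20.8 J/(mol·K).
ΔU = 1.31×20.8×(647−510) = 3740 J.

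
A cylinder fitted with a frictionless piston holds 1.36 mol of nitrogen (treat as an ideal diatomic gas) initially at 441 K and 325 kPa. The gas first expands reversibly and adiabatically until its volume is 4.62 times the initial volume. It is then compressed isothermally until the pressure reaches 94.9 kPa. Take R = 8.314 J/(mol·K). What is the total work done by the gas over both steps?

V₁ = nRT₁/P₁ = 1.36×8.314×441/325 = 15.3 L.
Step 1 — Adiabatic: TV^(γ−1) = const ⇒ T₂ = 441×(0.216)^0.400 = 239 K; PV^γ = const ⇒ P₂ = 38.1 kPa.
ΔU = nCvΔT = 1.36×20.8×(239−441) = -5710 J.
Q = 0 for an adiabatic process, so W = −ΔU = 5710 J.
State after step 1: P = 38.1 kPa, V = 70.9 L, T = 239 K.
Step 2 — Isothermal: T stays 239 K; PV = const ⇒ V₂ = 28.5 L, P₂ = 94.9 kPa.
ΔU = 0 (ideal gas, T constant).
W = nRT ln(V₂/V₁) = 1.36×8.314×239×ln(0.402) = -2460 J.
Q = ΔU + W = -2460 J.
Net over both steps: W = 3240 J, Q = -2460 J, ΔU = -5710 J.

3240 J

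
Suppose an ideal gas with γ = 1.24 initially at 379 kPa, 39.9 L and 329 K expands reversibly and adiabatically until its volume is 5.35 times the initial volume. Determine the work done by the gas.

n = P₁V₁/(RT₁) = 379×39.9/(8.314×329) = 5.53 mol.
Adiabatic: TV^(γ−1) = const ⇒ T₂ = 329×(0.187)^0.240 = 220 K; PV^γ = const ⇒ P₂ = 47.4 kPa.
ΔU = nCvΔT = 5.53×34.6×(220−329) = -20900 J.
Q = 0 for an adiabatic process, so W = −ΔU = 20900 J.

20900 J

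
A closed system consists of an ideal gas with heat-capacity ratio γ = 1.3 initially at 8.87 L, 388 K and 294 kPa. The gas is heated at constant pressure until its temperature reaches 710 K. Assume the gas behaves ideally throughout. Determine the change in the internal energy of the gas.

7210 J

n = P₁V₁/(RT₁) = 294×8.87/(8.314×388) = 0.808 mol.
Isobaric: P stays 294 kPa; V/T = const ⇒ T₂ = 710 K, V₂ = 16.2 L.
For an ideal gas ΔU = nCvΔT with Cv = R/(γ−1) = 27.7 J/(mol·K).
ΔU = 0.808×27.7×(710−388) = 7210 J.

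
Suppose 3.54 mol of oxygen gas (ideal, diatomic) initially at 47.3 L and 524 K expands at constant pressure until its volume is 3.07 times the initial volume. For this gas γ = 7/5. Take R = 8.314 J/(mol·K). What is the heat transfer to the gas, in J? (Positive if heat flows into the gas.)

P₁ = nRT₁/V₁ = 3.54×8.314×524/47.3 = 326 kPa.
Isobaric: P stays 326 kPa; V/T = const ⇒ T₂ = 1610 K, V₂ = 145 L.
W = PΔV = 326×(145−47.3) kPa·L = 31900 J.
ΔU = nCvΔT = 3.54×20.8×(1610−524) = 79800 J.
Q = ΔU + W = nCpΔT = 112000 J.

112000 J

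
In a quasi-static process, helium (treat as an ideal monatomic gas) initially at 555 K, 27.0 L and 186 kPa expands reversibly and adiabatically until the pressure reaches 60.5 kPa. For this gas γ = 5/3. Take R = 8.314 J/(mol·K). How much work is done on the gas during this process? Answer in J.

-2730 J

n = P₁V₁/(RT₁) = 186×27.0/(8.314×555) = 1.09 mol.
Adiabatic: T₂/T₁ = (P₂/P₁)^((γ−1)/γ) ⇒ T₂ = 555×(0.325)^0.400 = 354 K; V₂ = 53.0 L.
ΔU = nCvΔT = 1.09×12.5×(354−555) = -2730 J.
Q = 0 for an adiabatic process, so W = −ΔU = 2730 J.
Work done on the gas = −W_by = -2730 J.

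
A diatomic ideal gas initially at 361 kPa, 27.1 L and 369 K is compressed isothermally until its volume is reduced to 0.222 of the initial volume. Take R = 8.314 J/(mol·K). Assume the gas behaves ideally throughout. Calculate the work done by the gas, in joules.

n = P₁V₁/(RT₁) = 361×27.1/(8.314×369) = 3.19 mol.
Isothermal: T stays 369 K; PV = const ⇒ V₂ = 6.02 L, P₂ = 1630 kPa.
W = nRT ln(V₂/V₁) = 3.19×8.314×369×ln(0.222) = -14700 J.

-14700 J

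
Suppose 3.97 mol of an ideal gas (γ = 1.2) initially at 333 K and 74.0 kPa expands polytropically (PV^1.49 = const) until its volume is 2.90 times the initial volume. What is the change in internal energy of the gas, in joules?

-22300 J

V₁ = nRT₁/P₁ = 3.97×8.314×333/74.0 = 149 L.
Polytropic n=1.49: T₂ = T₁(V₁/V₂)^(n−1) = 333×(0.345)^0.49 = 198 K; P₂ = P₁(V₁/V₂)^n = 15.1 kPa.
For an ideal gas ΔU = nCvΔT with Cv = R/(γ−1) = 41.6 J/(mol·K).
ΔU = 3.97×41.6×(198−333) = -22300 J.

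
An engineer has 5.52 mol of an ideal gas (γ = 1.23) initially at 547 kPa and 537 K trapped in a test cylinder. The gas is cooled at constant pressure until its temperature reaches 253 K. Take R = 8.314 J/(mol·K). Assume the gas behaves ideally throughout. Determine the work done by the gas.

V₁ = nRT₁/P₁ = 5.52×8.314×537/547 = 45.1 L.
Isobaric: P stays 547 kPa; V/T = const ⇒ T₂ = 253 K, V₂ = 21.2 L.
W = PΔV = 547×(21.2−45.1) kPa·L = -13000 J.

-13000 J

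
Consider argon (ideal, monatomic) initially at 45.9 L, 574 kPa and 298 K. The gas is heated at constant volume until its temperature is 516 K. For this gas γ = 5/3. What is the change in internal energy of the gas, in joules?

28900 J

n = P₁V₁/(RT₁) = 574×45.9/(8.314×298) = 10.6 mol.
Isochoric: V stays 45.9 L; P/T = const ⇒ T₂ = 516 K, P₂ = 994 kPa.
For an ideal gas ΔU = nCvΔT with Cv = (3/2)R = 12.5 J/(mol·K).
ΔU = 10.6×12.5×(516−298) = 28900 J.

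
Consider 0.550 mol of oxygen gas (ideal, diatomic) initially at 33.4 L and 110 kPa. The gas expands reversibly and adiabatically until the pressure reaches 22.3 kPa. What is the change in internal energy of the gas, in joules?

-3360 J

T₁ = P₁V₁/(nR) = 110×33.4/(0.550×8.314) = 803 K.
Adiabatic: T₂/T₁ = (P₂/P₁)^((γ−1)/γ) ⇒ T₂ = 803×(0.203)^0.286 = 509 K; V₂ = 104 L.
For an ideal gas ΔU = nCvΔT with Cv = (5/2)R = 20.8 J/(mol·K).
ΔU = 0.550×20.8×(509−803) = -3360 J.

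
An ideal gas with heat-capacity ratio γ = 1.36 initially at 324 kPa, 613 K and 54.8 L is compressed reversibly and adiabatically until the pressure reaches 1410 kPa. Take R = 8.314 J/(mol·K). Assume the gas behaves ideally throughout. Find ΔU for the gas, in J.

n = P₁V₁/(RT₁) = 324×54.8/(8.314×613) = 3.48 mol.
Adiabatic: T₂/T₁ = (P₂/P₁)^((γ−1)/γ) ⇒ T₂ = 613×(4.35)^0.265 = 905 K; V₂ = 18.6 L.
For an ideal gas ΔU = nCvΔT with Cv = R/(γ−1) = 23.1 J/(mol·K).
ΔU = 3.48×23.1×(905−613) = 23500 J.

23500 J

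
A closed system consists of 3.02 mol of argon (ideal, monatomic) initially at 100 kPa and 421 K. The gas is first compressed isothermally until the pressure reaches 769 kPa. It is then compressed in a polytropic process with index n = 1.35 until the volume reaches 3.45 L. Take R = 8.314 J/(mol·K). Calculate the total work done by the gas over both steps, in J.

-40400 J

V₁ = nRT₁/P₁ = 3.02×8.314×421/100 = 106 L.
Step 1 — Isothermal: T stays 421 K; PV = const ⇒ V₂ = 13.7 L, P₂ = 769 kPa.
ΔU = 0 (ideal gas, T constant).
W = nRT ln(V₂/V₁) = 3.02×8.314×421×ln(0.130) = -21600 J.
Q = ΔU + W = -21600 J.
State after step 1: P = 769 kPa, V = 13.7 L, T = 421 K.
Step 2 — Polytropic n=1.35: T₂ = T₁(V₁/V₂)^(n−1) = 421×(3.98)^0.35 = 683 K; P₂ = P₁(V₁/V₂)^n = 4970 kPa.
W = (P₁V₁−P₂V₂)/(n−1) = (769×13.7−4970×3.45)/0.35 = -18800 J.
ΔU = nCvΔT = 3.02×12.5×(683−421) = 9870 J.
Q = ΔU + W = -8930 J.
Net over both steps: W = -40400 J, Q = -30500 J, ΔU = 9870 J.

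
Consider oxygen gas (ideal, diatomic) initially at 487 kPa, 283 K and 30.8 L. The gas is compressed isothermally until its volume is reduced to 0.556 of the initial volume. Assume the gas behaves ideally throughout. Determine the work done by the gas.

-8800 J

n = P₁V₁/(RT₁) = 487×30.8/(8.314×283) = 6.38 mol.
Isothermal: T stays 283 K; PV = const ⇒ V₂ = 17.1 L, P₂ = 876 kPa.
W = nRT ln(V₂/V₁) = 6.38×8.314×283×ln(0.556) = -8800 J.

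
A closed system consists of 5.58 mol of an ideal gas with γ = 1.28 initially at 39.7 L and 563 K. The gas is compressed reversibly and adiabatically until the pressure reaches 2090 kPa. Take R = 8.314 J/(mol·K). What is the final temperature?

725 K

P₁ = nRT₁/V₁ = 5.58×8.314×563/39.7 = 658 kPa.
Adiabatic: T₂/T₁ = (P₂/P₁)^((γ−1)/γ) ⇒ T₂ = 563×(3.18)^0.219 = 725 K; V₂ = 16.1 L.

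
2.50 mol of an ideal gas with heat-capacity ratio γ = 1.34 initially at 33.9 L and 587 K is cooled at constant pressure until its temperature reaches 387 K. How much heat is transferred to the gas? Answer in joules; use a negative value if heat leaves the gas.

-16400 J

P₁ = nRT₁/V₁ = 2.50×8.314×587/33.9 = 360 kPa.
Isobaric: P stays 360 kPa; V/T = const ⇒ T₂ = 387 K, V₂ = 22.3 L.
W = PΔV = 360×(22.3−33.9) kPa·L = -4160 J.
ΔU = nCvΔT = 2.50×24.5×(387−587) = -12200 J.
Q = ΔU + W = nCpΔT = -16400 J.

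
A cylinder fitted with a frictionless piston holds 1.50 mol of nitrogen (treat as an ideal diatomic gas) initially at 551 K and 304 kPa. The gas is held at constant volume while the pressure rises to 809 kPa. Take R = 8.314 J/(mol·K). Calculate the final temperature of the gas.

1470 K

V₁ = nRT₁/P₁ = 1.50×8.314×551/304 = 22.6 L.
Isochoric: V stays 22.6 L; P/T = const ⇒ T₂ = 1470 K, P₂ = 809 kPa.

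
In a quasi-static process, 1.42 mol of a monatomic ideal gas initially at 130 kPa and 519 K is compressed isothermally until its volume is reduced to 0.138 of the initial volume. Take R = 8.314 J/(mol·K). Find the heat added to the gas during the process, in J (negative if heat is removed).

-12100 J

V₁ = nRT₁/P₁ = 1.42×8.314×519/130 = 47.1 L.
Isothermal: T stays 519 K; PV = const ⇒ V₂ = 6.50 L, P₂ = 942 kPa.
ΔU = 0 (ideal gas, T constant).
W = nRT ln(V₂/V₁) = 1.42×8.314×519×ln(0.138) = -12100 J.
Q = ΔU + W = -12100 J.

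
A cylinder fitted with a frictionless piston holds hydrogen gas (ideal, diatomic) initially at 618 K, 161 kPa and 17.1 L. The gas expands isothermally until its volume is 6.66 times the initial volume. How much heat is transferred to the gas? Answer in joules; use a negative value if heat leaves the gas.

5220 J

n = P₁V₁/(RT₁) = 161×17.1/(8.314×618) = 0.536 mol.
Isothermal: T stays 618 K; PV = const ⇒ V₂ = 114 L, P₂ = 24.2 kPa.
ΔU = 0 (ideal gas, T constant).
W = nRT ln(V₂/V₁) = 0.536×8.314×618×ln(6.66) = 5220 J.
Q = ΔU + W = 5220 J.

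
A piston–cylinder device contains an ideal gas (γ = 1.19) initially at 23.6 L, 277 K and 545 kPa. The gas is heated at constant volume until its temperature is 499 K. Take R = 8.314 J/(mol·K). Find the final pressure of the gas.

982 kPa

Isochoric: V stays 23.6 L; P/T = const ⇒ T₂ = 499 K, P₂ = 982 kPa.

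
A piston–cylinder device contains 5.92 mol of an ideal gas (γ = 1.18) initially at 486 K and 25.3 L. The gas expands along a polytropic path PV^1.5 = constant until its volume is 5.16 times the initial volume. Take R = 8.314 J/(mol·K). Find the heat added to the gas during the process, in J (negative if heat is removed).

-47600 J

P₁ = nRT₁/V₁ = 5.92×8.314×486/25.3 = 945 kPa.
Polytropic n=1.5: T₂ = T₁(V₁/V₂)^(n−1) = 486×(0.194)^0.50 = 214 K; P₂ = P₁(V₁/V₂)^n = 80.7 kPa.
W = (P₁V₁−P₂V₂)/(n−1) = (945×25.3−80.7×131)/0.50 = 26800 J.
ΔU = nCvΔT = 5.92×46.2×(214−486) = -74400 J.
Q = ΔU + W = -47600 J.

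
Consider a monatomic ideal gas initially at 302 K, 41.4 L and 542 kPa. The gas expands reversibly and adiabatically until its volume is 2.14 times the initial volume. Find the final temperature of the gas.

182 K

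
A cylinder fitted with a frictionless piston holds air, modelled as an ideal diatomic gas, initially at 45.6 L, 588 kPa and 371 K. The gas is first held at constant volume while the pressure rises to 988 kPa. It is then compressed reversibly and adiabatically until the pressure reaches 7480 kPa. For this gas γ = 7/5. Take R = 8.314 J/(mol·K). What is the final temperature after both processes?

1110 K

n = P₁V₁/(RT₁) = 588×45.6/(8.314×371) = 8.69 mol.
Step 1 — Isochoric: V stays 45.6 L; P/T = const ⇒ T₂ = 623 K, P₂ = 988 kPa.
W = 0 (no volume change).
ΔU = nCvΔT = 8.69×20.8×(623−371) = 45600 J.
Q = ΔU = 45600 J.
State after step 1: P = 988 kPa, V = 45.6 L, T = 623 K.
Step 2 — Adiabatic: T₂/T₁ = (P₂/P₁)^((γ−1)/γ) ⇒ T₂ = 623×(7.57)^0.286 = 1110 K; V₂ = 10.7 L.
ΔU = nCvΔT = 8.69×20.8×(1110−623) = 88200 J.
Q = 0 for an adiabatic process, so W = −ΔU = -88200 J.
Net over both steps: W = -88200 J, Q = 45600 J, ΔU = 134000 J.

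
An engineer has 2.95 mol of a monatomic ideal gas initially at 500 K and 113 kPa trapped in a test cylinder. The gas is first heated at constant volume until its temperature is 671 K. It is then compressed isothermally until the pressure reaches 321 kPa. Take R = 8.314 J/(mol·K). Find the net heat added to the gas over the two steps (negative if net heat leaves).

-6050 J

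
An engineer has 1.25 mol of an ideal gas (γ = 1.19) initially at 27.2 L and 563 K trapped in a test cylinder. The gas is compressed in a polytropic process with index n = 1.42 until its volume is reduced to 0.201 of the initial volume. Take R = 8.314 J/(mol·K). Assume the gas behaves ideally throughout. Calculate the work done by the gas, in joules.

P₁ = nRT₁/V₁ = 1.25×8.314×563/27.2 = 215 kPa.
Polytropic n=1.42: T₂ = T₁(V₁/V₂)^(n−1) = 563×(4.98)^0.42 = 1100 K; P₂ = P₁(V₁/V₂)^n = 2100 kPa.
W = (P₁V₁−P₂V₂)/(n−1) = (215×27.2−2100×5.47)/0.42 = -13400 J.

-13400 J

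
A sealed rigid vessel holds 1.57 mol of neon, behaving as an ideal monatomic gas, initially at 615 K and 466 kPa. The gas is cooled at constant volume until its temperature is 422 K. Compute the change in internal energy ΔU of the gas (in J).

-3780 J

V₁ = nRT₁/P₁ = 1.57×8.314×615/466 = 17.2 L.
Isochoric: V stays 17.2 L; P/T = const ⇒ T₂ = 422 K, P₂ = 320 kPa.
For an ideal gas ΔU = nCvΔT with Cv = (3/2)R = 12.5 J/(mol·K).
ΔU = 1.57×12.5×(422−615) = -3780 J.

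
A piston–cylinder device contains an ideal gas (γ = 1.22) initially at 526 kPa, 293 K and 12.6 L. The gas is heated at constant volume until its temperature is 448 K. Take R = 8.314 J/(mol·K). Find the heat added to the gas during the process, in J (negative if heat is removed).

15900 J

n = P₁V₁/(RT₁) = 526×12.6/(8.314×293) = 2.72 mol.
Isochoric: V stays 12.6 L; P/T = const ⇒ T₂ = 448 K, P₂ = 804 kPa.
W = 0 (no volume change).
ΔU = nCvΔT = 2.72×37.8×(448−293) = 15900 J.
Q = ΔU = 15900 J.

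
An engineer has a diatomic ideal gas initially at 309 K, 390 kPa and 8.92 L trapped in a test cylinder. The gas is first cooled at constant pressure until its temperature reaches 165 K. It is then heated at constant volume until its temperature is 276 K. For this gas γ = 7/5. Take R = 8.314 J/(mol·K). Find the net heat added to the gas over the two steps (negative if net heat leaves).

n = P₁V₁/(RT₁) = 390×8.92/(8.314×309) = 1.35 mol.
Step 1 — Isobaric: P stays 390 kPa; V/T = const ⇒ T₂ = 165 K, V₂ = 4.76 L.
W = PΔV = 390×(4.76−8.92) kPa·L = -1620 J.
ΔU = nCvΔT = 1.35×20.8×(165−309) = -4050 J.
Q = ΔU + W = nCpΔT = -5670 J.
State after step 1: P = 390 kPa, V = 4.76 L, T = 165 K.
Step 2 — Isochoric: V stays 4.76 L; P/T = const ⇒ T₂ = 276 K, P₂ = 652 kPa.
W = 0 (no volume change).
ΔU = nCvΔT = 1.35×20.8×(276−165) = 3120 J.
Q = ΔU = 3120 J.
Net over both steps: W = -1620 J, Q = -2550 J, ΔU = -929 J.

-2550 J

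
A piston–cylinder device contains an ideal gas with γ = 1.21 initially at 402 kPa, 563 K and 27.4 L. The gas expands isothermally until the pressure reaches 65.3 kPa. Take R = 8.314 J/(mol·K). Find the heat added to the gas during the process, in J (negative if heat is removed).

20000 J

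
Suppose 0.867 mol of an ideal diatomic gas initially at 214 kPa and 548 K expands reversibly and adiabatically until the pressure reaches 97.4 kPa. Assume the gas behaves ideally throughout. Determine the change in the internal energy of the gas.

-1990 J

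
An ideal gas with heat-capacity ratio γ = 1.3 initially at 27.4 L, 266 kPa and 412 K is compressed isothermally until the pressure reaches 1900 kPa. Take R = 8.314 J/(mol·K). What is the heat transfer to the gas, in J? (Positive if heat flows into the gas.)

-14300 J

n = P₁V₁/(RT₁) = 266×27.4/(8.314×412) = 2.13 mol.
Isothermal: T stays 412 K; PV = const ⇒ V₂ = 3.84 L, P₂ = 1900 kPa.
ΔU = 0 (ideal gas, T constant).
W = nRT ln(V₂/V₁) = 2.13×8.314×412×ln(0.140) = -14300 J.
Q = ΔU + W = -14300 J.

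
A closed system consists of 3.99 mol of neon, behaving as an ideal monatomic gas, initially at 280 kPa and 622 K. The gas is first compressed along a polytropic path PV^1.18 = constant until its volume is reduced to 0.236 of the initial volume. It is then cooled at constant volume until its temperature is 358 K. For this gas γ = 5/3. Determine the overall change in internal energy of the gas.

V₁ = nRT₁/P₁ = 3.99×8.314×622/280 = 73.7 L.
Step 1 — Polytropic n=1.18: T₂ = T₁(V₁/V₂)^(n−1) = 622×(4.24)^0.18 = 807 K; P₂ = P₁(V₁/V₂)^n = 1540 kPa.
W = (P₁V₁−P₂V₂)/(n−1) = (280×73.7−1540×17.4)/0.18 = -34000 J.
ΔU = nCvΔT = 3.99×12.5×(807−622) = 9190 J.
Q = ΔU + W = -24800 J.
State after step 1: P = 1540 kPa, V = 17.4 L, T = 807 K.
Step 2 — Isochoric: V stays 17.4 L; P/T = const ⇒ T₂ = 358 K, P₂ = 683 kPa.
W = 0 (no volume change).
ΔU = nCvΔT = 3.99×12.5×(358−807) = -22300 J.
Q = ΔU = -22300 J.
Net over both steps: W = -34000 J, Q = -47200 J, ΔU = -13100 J.

-13100 J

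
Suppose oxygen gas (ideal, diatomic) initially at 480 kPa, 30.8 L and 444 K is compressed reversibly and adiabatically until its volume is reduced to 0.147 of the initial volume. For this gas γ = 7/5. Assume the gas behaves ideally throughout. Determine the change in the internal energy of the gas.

42600 J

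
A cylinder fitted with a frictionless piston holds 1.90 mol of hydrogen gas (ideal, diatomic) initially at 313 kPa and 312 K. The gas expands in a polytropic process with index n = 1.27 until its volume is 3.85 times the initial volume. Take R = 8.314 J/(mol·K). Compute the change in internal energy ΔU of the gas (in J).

-3760 J

V₁ = nRT₁/P₁ = 1.90×8.314×312/313 = 15.7 L.
Polytropic n=1.27: T₂ = T₁(V₁/V₂)^(n−1) = 312×(0.260)^0.27 = 217 K; P₂ = P₁(V₁/V₂)^n = 56.5 kPa.
For an ideal gas ΔU = nCvΔT with Cv = (5/2)R = 20.8 J/(mol·K).
ΔU = 1.90×20.8×(217−312) = -3760 J.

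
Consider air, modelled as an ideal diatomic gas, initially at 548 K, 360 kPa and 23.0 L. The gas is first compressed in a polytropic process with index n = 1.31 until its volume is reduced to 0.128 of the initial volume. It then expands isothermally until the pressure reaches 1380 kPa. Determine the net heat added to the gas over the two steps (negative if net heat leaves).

n = P₁V₁/(RT₁) = 360×23.0/(8.314×548) = 1.82 mol.
Step 1 — Polytropic n=1.31: T₂ = T₁(V₁/V₂)^(n−1) = 548×(7.81)^0.31 = 1040 K; P₂ = P₁(V₁/V₂)^n = 5320 kPa.
W = (P₁V₁−P₂V₂)/(n−1) = (360×23.0−5320×2.94)/0.31 = -23800 J.
ΔU = nCvΔT = 1.82×20.8×(1040−548) = 18500 J.
Q = ΔU + W = -5360 J.
State after step 1: P = 5320 kPa, V = 2.94 L, T = 1040 K.
Step 2 — Isothermal: T stays 1040 K; PV = const ⇒ V₂ = 11.3 L, P₂ = 1380 kPa.
ΔU = 0 (ideal gas, T constant).
W = nRT ln(V₂/V₁) = 1.82×8.314×1040×ln(3.85) = 21100 J.
Q = ΔU + W = 21100 J.
Net over both steps: W = -2680 J, Q = 15800 J, ΔU = 18500 J.

15800 J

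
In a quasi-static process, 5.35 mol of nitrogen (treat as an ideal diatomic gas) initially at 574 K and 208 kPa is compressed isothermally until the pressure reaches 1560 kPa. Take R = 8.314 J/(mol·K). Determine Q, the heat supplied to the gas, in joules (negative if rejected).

V₁ = nRT₁/P₁ = 5.35×8.314×574/208 = 123 L.
Isothermal: T stays 574 K; PV = const ⇒ V₂ = 16.4 L, P₂ = 1560 kPa.
ΔU = 0 (ideal gas, T constant).
W = nRT ln(V₂/V₁) = 5.35×8.314×574×ln(0.133) = -51400 J.
Q = ΔU + W = -51400 J.

-51400 J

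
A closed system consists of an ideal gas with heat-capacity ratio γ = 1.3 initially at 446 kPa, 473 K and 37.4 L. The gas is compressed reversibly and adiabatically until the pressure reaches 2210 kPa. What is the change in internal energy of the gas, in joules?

24800 J

n = P₁V₁/(RT₁) = 446×37.4/(8.314×473) = 4.24 mol.
Adiabatic: T₂/T₁ = (P₂/P₁)^((γ−1)/γ) ⇒ T₂ = 473×(4.96)^0.231 = 684 K; V₂ = 10.9 L.
For an ideal gas ΔU = nCvΔT with Cv = R/(γ−1) = 27.7 J/(mol·K).
ΔU = 4.24×27.7×(684−473) = 24800 J.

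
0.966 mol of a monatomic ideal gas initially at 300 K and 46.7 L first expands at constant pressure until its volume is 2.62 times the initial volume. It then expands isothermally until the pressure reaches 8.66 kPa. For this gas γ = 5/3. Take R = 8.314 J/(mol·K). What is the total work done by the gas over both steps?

15200 J

P₁ = nRT₁/V₁ = 0.966×8.314×300/46.7 = 51.6 kPa.
Step 1 — Isobaric: P stays 51.6 kPa; V/T = const ⇒ T₂ = 786 K, V₂ = 122 L.
W = PΔV = 51.6×(122−46.7) kPa·L = 3900 J.
ΔU = nCvΔT = 0.966×12.5×(786−300) = 5850 J.
Q = ΔU + W = nCpΔT = 9760 J.
State after step 1: P = 51.6 kPa, V = 122 L, T = 786 K.
Step 2 — Isothermal: T stays 786 K; PV = const ⇒ V₂ = 729 L, P₂ = 8.66 kPa.
ΔU = 0 (ideal gas, T constant).
W = nRT ln(V₂/V₁) = 0.966×8.314×786×ln(5.96) = 11300 J.
Q = ΔU + W = 11300 J.
Net over both steps: W = 15200 J, Q = 21000 J, ΔU = 5850 J.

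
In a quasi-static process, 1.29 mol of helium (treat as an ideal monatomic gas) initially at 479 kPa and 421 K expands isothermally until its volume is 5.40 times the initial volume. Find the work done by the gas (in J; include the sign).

V₁ = nRT₁/P₁ = 1.29×8.314×421/479 = 9.43 L.
Isothermal: T stays 421 K; PV = const ⇒ V₂ = 50.9 L, P₂ = 88.7 kPa.
W = nRT ln(V₂/V₁) = 1.29×8.314×421×ln(5.40) = 7610 J.

7610 J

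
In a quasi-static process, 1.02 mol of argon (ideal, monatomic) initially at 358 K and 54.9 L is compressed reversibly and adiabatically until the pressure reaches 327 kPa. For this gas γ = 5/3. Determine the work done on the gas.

P₁ = nRT₁/V₁ = 1.02×8.314×358/54.9 = 55.3 kPa.
Adiabatic: T₂/T₁ = (P₂/P₁)^((γ−1)/γ) ⇒ T₂ = 358×(5.91)^0.400 = 729 K; V₂ = 18.9 L.
ΔU = nCvΔT = 1.02×12.5×(729−358) = 4720 J.
Q = 0 for an adiabatic process, so W = −ΔU = -4720 J.
Work done on the gas = −W_by = 4720 J.

4720 J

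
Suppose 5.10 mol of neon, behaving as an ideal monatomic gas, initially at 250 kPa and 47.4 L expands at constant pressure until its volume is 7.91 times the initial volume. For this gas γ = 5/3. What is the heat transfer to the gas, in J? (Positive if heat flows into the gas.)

205000 J

T₁ = P₁V₁/(nR) = 250×47.4/(5.10×8.314) = 279 K.
Isobaric: P stays 250 kPa; V/T = const ⇒ T₂ = 2210 K, V₂ = 375 L.
W = PΔV = 250×(375−47.4) kPa·L = 81900 J.
ΔU = nCvΔT = 5.10×12.5×(2210−279) = 123000 J.
Q = ΔU + W = nCpΔT = 205000 J.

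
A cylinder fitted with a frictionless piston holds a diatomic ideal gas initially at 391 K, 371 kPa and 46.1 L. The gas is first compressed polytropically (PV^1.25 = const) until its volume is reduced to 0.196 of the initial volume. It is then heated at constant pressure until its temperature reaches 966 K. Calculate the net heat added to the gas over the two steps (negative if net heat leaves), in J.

45000 J

n = P₁V₁/(RT₁) = 371×46.1/(8.314×391) = 5.26 mol.
Step 1 — Polytropic n=1.25: T₂ = T₁(V₁/V₂)^(n−1) = 391×(5.10)^0.25 = 588 K; P₂ = P₁(V₁/V₂)^n = 2840 kPa.
W = (P₁V₁−P₂V₂)/(n−1) = (371×46.1−2840×9.04)/0.25 = -34400 J.
ΔU = nCvΔT = 5.26×20.8×(588−391) = 21500 J.
Q = ΔU + W = -12900 J.
State after step 1: P = 2840 kPa, V = 9.04 L, T = 588 K.
Step 2 — Isobaric: P stays 2840 kPa; V/T = const ⇒ T₂ = 966 K, V₂ = 14.9 L.
W = PΔV = 2840×(14.9−9.04) kPa·L = 16600 J.
ΔU = nCvΔT = 5.26×20.8×(966−588) = 41400 J.
Q = ΔU + W = nCpΔT = 57900 J.
Net over both steps: W = -17900 J, Q = 45000 J, ΔU = 62900 J.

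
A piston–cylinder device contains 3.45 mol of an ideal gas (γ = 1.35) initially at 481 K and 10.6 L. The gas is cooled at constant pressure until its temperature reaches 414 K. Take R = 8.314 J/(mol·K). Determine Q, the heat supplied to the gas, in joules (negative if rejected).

P₁ = nRT₁/V₁ = 3.45×8.314×481/10.6 = 1300 kPa.
Isobaric: P stays 1300 kPa; V/T = const ⇒ T₂ = 414 K, V₂ = 9.12 L.
W = PΔV = 1300×(9.12−10.6) kPa·L = -1920 J.
ΔU = nCvΔT = 3.45×23.8×(414−481) = -5490 J.
Q = ΔU + W = nCpΔT = -7410 J.

-7410 J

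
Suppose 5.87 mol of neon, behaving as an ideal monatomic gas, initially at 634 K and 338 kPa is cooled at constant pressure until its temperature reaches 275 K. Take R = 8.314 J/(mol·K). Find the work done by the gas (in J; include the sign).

V₁ = nRT₁/P₁ = 5.87×8.314×634/338 = 91.5 L.
Isobaric: P stays 338 kPa; V/T = const ⇒ T₂ = 275 K, V₂ = 39.7 L.
W = PΔV = 338×(39.7−91.5) kPa·L = -17500 J.

-17500 J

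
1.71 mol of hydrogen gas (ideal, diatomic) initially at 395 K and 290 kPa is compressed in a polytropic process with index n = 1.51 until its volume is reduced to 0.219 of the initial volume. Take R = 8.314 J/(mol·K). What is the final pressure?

2870 kPa

V₁ = nRT₁/P₁ = 1.71×8.314×395/290 = 19.4 L.
Polytropic n=1.51: T₂ = T₁(V₁/V₂)^(n−1) = 395×(4.57)^0.51 = 857 K; P₂ = P₁(V₁/V₂)^n = 2870 kPa.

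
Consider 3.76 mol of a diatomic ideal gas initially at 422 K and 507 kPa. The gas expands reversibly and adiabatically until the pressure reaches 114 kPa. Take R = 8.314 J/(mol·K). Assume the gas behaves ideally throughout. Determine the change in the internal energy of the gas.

-11400 J

V₁ = nRT₁/P₁ = 3.76×8.314×422/507 = 26.0 L.
Adiabatic: T₂/T₁ = (P₂/P₁)^((γ−1)/γ) ⇒ T₂ = 422×(0.225)^0.286 = 276 K; V₂ = 75.5 L.
For an ideal gas ΔU = nCvΔT with Cv = (5/2)R = 20.8 J/(mol·K).
ΔU = 3.76×20.8×(276−422) = -11400 J.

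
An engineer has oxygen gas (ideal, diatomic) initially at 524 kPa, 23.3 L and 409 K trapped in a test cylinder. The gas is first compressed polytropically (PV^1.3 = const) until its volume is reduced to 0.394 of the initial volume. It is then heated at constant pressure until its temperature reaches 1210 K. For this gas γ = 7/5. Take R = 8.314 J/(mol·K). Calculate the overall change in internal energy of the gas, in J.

59800 J

n = P₁V₁/(RT₁) = 524×23.3/(8.314×409) = 3.59 mol.
Step 1 — Polytropic n=1.3: T₂ = T₁(V₁/V₂)^(n−1) = 409×(2.54)^0.30 = 541 K; P₂ = P₁(V₁/V₂)^n = 1760 kPa.
W = (P₁V₁−P₂V₂)/(n−1) = (524×23.3−1760×9.18)/0.30 = -13100 J.
ΔU = nCvΔT = 3.59×20.8×(541−409) = 9840 J.
Q = ΔU + W = -3280 J.
State after step 1: P = 1760 kPa, V = 9.18 L, T = 541 K.
Step 2 — Isobaric: P stays 1760 kPa; V/T = const ⇒ T₂ = 1210 K, V₂ = 20.5 L.
W = PΔV = 1760×(20.5−9.18) kPa·L = 20000 J.
ΔU = nCvΔT = 3.59×20.8×(1210−541) = 49900 J.
Q = ΔU + W = nCpΔT = 69900 J.
Net over both steps: W = 6860 J, Q = 66600 J, ΔU = 59800 J.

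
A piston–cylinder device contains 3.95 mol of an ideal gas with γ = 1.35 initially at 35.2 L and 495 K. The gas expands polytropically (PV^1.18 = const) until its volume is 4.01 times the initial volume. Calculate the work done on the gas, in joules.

P₁ = nRT₁/V₁ = 3.95×8.314×495/35.2 = 462 kPa.
Polytropic n=1.18: T₂ = T₁(V₁/V₂)^(n−1) = 495×(0.249)^0.18 = 386 K; P₂ = P₁(V₁/V₂)^n = 89.7 kPa.
W = (P₁V₁−P₂V₂)/(n−1) = (462×35.2−89.7×141)/0.18 = 20000 J.
Work done on the gas = −W_by = -20000 J.

-20000 J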